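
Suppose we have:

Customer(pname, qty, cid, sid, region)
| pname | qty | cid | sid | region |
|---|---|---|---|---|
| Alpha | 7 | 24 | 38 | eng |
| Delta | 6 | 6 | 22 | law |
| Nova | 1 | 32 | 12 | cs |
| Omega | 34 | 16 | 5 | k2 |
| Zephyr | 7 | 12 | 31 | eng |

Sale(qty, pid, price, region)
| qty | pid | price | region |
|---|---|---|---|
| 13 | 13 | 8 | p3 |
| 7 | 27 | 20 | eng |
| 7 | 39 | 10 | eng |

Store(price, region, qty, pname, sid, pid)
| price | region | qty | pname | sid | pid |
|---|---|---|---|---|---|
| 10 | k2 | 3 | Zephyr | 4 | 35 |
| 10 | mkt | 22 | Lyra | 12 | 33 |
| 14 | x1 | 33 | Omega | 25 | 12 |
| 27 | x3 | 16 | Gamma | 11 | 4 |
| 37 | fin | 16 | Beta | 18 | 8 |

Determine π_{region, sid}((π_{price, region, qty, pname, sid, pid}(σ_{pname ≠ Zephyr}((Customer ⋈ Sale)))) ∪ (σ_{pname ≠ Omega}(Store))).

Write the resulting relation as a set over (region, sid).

Customer ⋈ Sale (natural join on qty, region): {(Alpha, 7, 24, 38, eng, 27, 20), (Alpha, 7, 24, 38, eng, 39, 10), (Zephyr, 7, 12, 31, eng, 27, 20), (Zephyr, 7, 12, 31, eng, 39, 10)}
σ[pname ≠ Zephyr]: keep tuples satisfying pname ≠ Zephyr → {(Alpha, 7, 24, 38, eng, 27, 20), (Alpha, 7, 24, 38, eng, 39, 10)}
Keep only column(s) price, region, qty, pname, sid, pid: {(10, eng, 7, Alpha, 38, 39), (20, eng, 7, Alpha, 38, 27)}
σ[pname ≠ Omega]: keep tuples satisfying pname ≠ Omega → {(10, k2, 3, Zephyr, 4, 35), (10, mkt, 22, Lyra, 12, 33), (27, x3, 16, Gamma, 11, 4), (37, fin, 16, Beta, 18, 8)}
Taking the union: {(10, eng, 7, Alpha, 38, 39), (10, k2, 3, Zephyr, 4, 35), (10, mkt, 22, Lyra, 12, 33), (20, eng, 7, Alpha, 38, 27), (27, x3, 16, Gamma, 11, 4), (37, fin, 16, Beta, 18, 8)}
Keep only column(s) region, sid (1 duplicate(s) eliminated): {(eng, 38), (fin, 18), (k2, 4), (mkt, 12), (x3, 11)}

{(eng, 38), (fin, 18), (k2, 4), (mkt, 12), (x3, 11)}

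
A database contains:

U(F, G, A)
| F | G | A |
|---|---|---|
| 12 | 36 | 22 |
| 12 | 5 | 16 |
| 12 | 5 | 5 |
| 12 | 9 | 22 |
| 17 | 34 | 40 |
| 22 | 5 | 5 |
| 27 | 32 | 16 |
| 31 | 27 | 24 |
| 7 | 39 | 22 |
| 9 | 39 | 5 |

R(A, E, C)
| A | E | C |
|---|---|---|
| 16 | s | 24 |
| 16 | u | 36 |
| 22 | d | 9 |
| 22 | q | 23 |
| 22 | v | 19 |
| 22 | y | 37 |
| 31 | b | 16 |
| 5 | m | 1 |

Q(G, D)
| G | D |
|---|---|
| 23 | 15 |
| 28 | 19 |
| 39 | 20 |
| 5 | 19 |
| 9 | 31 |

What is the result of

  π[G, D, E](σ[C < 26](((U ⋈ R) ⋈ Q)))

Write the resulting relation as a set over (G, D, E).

Natural join on A: {(12, 36, 22, d, 9), (12, 36, 22, q, 23), (12, 36, 22, v, 19), (12, 36, 22, y, 37), (12, 5, 16, s, 24), (12, 5, 16, u, 36), (12, 5, 5, m, 1), (12, 9, 22, d, 9), (12, 9, 22, q, 23), (12, 9, 22, v, 19), (12, 9, 22, y, 37), (22, 5, 5, m, 1), (27, 32, 16, s, 24), (27, 32, 16, u, 36), (7, 39, 22, d, 9), (7, 39, 22, q, 23), (7, 39, 22, v, 19), (7, 39, 22, y, 37), (9, 39, 5, m, 1)}
Natural join on G: {(12, 5, 16, s, 24, 19), (12, 5, 16, u, 36, 19), (12, 5, 5, m, 1, 19), (12, 9, 22, d, 9, 31), (12, 9, 22, q, 23, 31), (12, 9, 22, v, 19, 31), (12, 9, 22, y, 37, 31), (22, 5, 5, m, 1, 19), (7, 39, 22, d, 9, 20), (7, 39, 22, q, 23, 20), (7, 39, 22, v, 19, 20), (7, 39, 22, y, 37, 20), (9, 39, 5, m, 1, 20)}
σ[C < 26]: keep tuples satisfying C < 26 → {(12, 5, 16, s, 24, 19), (12, 5, 5, m, 1, 19), (12, 9, 22, d, 9, 31), (12, 9, 22, q, 23, 31), (12, 9, 22, v, 19, 31), (22, 5, 5, m, 1, 19), (7, 39, 22, d, 9, 20), (7, 39, 22, q, 23, 20), (7, 39, 22, v, 19, 20), (9, 39, 5, m, 1, 20)}
π_{G, D, E} gives {(39, 20, d), (39, 20, m), (39, 20, q), (39, 20, v), (5, 19, m), (5, 19, s), (9, 31, d), (9, 31, q), (9, 31, v)} (1 duplicate(s) eliminated).

{(39, 20, d), (39, 20, m), (39, 20, q), (39, 20, v), (5, 19, m), (5, 19, s), (9, 31, d), (9, 31, q), (9, 31, v)}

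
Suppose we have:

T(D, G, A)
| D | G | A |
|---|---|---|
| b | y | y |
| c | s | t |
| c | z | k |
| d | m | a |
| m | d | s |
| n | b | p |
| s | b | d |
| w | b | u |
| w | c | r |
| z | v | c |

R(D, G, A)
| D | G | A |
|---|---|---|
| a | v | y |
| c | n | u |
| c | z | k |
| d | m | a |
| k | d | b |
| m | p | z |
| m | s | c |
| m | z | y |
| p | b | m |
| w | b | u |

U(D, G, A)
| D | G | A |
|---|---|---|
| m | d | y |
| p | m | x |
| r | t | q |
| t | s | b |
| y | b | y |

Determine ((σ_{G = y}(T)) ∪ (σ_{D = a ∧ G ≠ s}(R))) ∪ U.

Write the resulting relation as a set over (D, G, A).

σ[G = y]: keep tuples satisfying G = y → {(b, y, y)}
σ[D = a ∧ G ≠ s]: keep tuples satisfying D = a ∧ G ≠ s → {(a, v, y)}
Set union of the two operands is {(a, v, y), (b, y, y)}.
Set union of the two operands is {(a, v, y), (b, y, y), (m, d, y), (p, m, x), (r, t, q), (t, s, b), (y, b, y)}.

{(a, v, y), (b, y, y), (m, d, y), (p, m, x), (r, t, q), (t, s, b), (y, b, y)}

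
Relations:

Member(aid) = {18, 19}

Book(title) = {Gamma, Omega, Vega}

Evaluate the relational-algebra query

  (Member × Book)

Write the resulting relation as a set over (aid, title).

{(18, Gamma), (18, Omega), (18, Vega), (19, Gamma), (19, Omega), (19, Vega)}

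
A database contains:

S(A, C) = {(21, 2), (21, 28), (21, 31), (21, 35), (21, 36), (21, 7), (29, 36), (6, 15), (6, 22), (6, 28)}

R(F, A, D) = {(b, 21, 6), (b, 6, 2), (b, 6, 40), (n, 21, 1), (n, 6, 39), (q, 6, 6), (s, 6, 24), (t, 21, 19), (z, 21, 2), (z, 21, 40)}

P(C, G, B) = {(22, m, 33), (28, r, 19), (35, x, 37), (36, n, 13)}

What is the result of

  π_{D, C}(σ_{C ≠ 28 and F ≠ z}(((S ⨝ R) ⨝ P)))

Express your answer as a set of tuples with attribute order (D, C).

{(1, 35), (1, 36), (19, 35), (19, 36), (2, 22), (24, 22), (39, 22), (40, 22), (6, 22), (6, 35), (6, 36)}

Joining S and R on A yields {(21, 2, b, 6), (21, 2, n, 1), (21, 2, t, 19), (21, 2, z, 2), (21, 2, z, 40), (21, 28, b, 6), (21, 28, n, 1), (21, 28, t, 19), (21, 28, z, 2), (21, 28, z, 40), (21, 31, b, 6), (21, 31, n, 1), (21, 31, t, 19), (21, 31, z, 2), (21, 31, z, 40), (21, 35, b, 6), (21, 35, n, 1), (21, 35, t, 19), (21, 35, z, 2), (21, 35, z, 40), (21, 36, b, 6), (21, 36, n, 1), (21, 36, t, 19), (21, 36, z, 2), (21, 36, z, 40), (21, 7, b, 6), (21, 7, n, 1), (21, 7, t, 19), (21, 7, z, 2), (21, 7, z, 40), (6, 15, b, 2), (6, 15, b, 40), (6, 15, n, 39), (6, 15, q, 6), (6, 15, s, 24), (6, 22, b, 2), (6, 22, b, 40), (6, 22, n, 39), (6, 22, q, 6), (6, 22, s, 24), (6, 28, b, 2), (6, 28, b, 40), (6, 28, n, 39), (6, 28, q, 6), (6, 28, s, 24)}.
Joining (S ⨝ R) and P on C yields {(21, 28, b, 6, r, 19), (21, 28, n, 1, r, 19), (21, 28, t, 19, r, 19), (21, 28, z, 2, r, 19), (21, 28, z, 40, r, 19), (21, 35, b, 6, x, 37), (21, 35, n, 1, x, 37), (21, 35, t, 19, x, 37), (21, 35, z, 2, x, 37), (21, 35, z, 40, x, 37), (21, 36, b, 6, n, 13), (21, 36, n, 1, n, 13), (21, 36, t, 19, n, 13), (21, 36, z, 2, n, 13), (21, 36, z, 40, n, 13), (6, 22, b, 2, m, 33), (6, 22, b, 40, m, 33), (6, 22, n, 39, m, 33), (6, 22, q, 6, m, 33), (6, 22, s, 24, m, 33), (6, 28, b, 2, r, 19), (6, 28, b, 40, r, 19), (6, 28, n, 39, r, 19), (6, 28, q, 6, r, 19), (6, 28, s, 24, r, 19)}.
Apply σ_{C ≠ 28 and F ≠ z}; surviving tuples: {(21, 35, b, 6, x, 37), (21, 35, n, 1, x, 37), (21, 35, t, 19, x, 37), (21, 36, b, 6, n, 13), (21, 36, n, 1, n, 13), (21, 36, t, 19, n, 13), (6, 22, b, 2, m, 33), (6, 22, b, 40, m, 33), (6, 22, n, 39, m, 33), (6, 22, q, 6, m, 33), (6, 22, s, 24, m, 33)}
Keep only column(s) D, C: {(1, 35), (1, 36), (19, 35), (19, 36), (2, 22), (24, 22), (39, 22), (40, 22), (6, 22), (6, 35), (6, 36)}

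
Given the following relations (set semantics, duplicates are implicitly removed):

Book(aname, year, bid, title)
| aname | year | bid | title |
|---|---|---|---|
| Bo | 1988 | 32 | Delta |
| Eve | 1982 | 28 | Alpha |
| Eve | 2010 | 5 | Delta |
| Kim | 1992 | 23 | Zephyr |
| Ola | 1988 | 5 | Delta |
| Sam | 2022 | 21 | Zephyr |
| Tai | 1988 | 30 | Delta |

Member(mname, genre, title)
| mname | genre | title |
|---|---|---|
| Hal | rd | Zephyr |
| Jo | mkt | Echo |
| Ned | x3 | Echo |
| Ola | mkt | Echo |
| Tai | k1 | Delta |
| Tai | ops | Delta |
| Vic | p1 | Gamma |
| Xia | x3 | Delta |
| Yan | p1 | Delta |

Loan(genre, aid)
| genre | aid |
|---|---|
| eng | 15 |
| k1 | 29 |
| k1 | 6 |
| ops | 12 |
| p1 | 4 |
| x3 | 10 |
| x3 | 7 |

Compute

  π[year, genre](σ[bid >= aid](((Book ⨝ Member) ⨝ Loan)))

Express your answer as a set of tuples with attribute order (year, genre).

{(1988, k1), (1988, ops), (1988, p1), (1988, x3), (2010, p1)}

Natural join on title: {(Bo, 1988, 32, Delta, Tai, k1), (Bo, 1988, 32, Delta, Tai, ops), (Bo, 1988, 32, Delta, Xia, x3), (Bo, 1988, 32, Delta, Yan, p1), (Eve, 2010, 5, Delta, Tai, k1), (Eve, 2010, 5, Delta, Tai, ops), (Eve, 2010, 5, Delta, Xia, x3), (Eve, 2010, 5, Delta, Yan, p1), (Kim, 1992, 23, Zephyr, Hal, rd), (Ola, 1988, 5, Delta, Tai, k1), (Ola, 1988, 5, Delta, Tai, ops), (Ola, 1988, 5, Delta, Xia, x3), (Ola, 1988, 5, Delta, Yan, p1), (Sam, 2022, 21, Zephyr, Hal, rd), (Tai, 1988, 30, Delta, Tai, k1), (Tai, 1988, 30, Delta, Tai, ops), (Tai, 1988, 30, Delta, Xia, x3), (Tai, 1988, 30, Delta, Yan, p1)}
Natural join on genre: {(Bo, 1988, 32, Delta, Tai, k1, 29), (Bo, 1988, 32, Delta, Tai, k1, 6), (Bo, 1988, 32, Delta, Tai, ops, 12), (Bo, 1988, 32, Delta, Xia, x3, 10), (Bo, 1988, 32, Delta, Xia, x3, 7), (Bo, 1988, 32, Delta, Yan, p1, 4), (Eve, 2010, 5, Delta, Tai, k1, 29), (Eve, 2010, 5, Delta, Tai, k1, 6), (Eve, 2010, 5, Delta, Tai, ops, 12), (Eve, 2010, 5, Delta, Xia, x3, 10), (Eve, 2010, 5, Delta, Xia, x3, 7), (Eve, 2010, 5, Delta, Yan, p1, 4), (Ola, 1988, 5, Delta, Tai, k1, 29), (Ola, 1988, 5, Delta, Tai, k1, 6), (Ola, 1988, 5, Delta, Tai, ops, 12), (Ola, 1988, 5, Delta, Xia, x3, 10), (Ola, 1988, 5, Delta, Xia, x3, 7), (Ola, 1988, 5, Delta, Yan, p1, 4), (Tai, 1988, 30, Delta, Tai, k1, 29), (Tai, 1988, 30, Delta, Tai, k1, 6), (Tai, 1988, 30, Delta, Tai, ops, 12), (Tai, 1988, 30, Delta, Xia, x3, 10), (Tai, 1988, 30, Delta, Xia, x3, 7), (Tai, 1988, 30, Delta, Yan, p1, 4)}
Filtering on bid >= aid leaves {(Bo, 1988, 32, Delta, Tai, k1, 29), (Bo, 1988, 32, Delta, Tai, k1, 6), (Bo, 1988, 32, Delta, Tai, ops, 12), (Bo, 1988, 32, Delta, Xia, x3, 10), (Bo, 1988, 32, Delta, Xia, x3, 7), (Bo, 1988, 32, Delta, Yan, p1, 4), (Eve, 2010, 5, Delta, Yan, p1, 4), (Ola, 1988, 5, Delta, Yan, p1, 4), (Tai, 1988, 30, Delta, Tai, k1, 29), (Tai, 1988, 30, Delta, Tai, k1, 6), (Tai, 1988, 30, Delta, Tai, ops, 12), (Tai, 1988, 30, Delta, Xia, x3, 10), (Tai, 1988, 30, Delta, Xia, x3, 7), (Tai, 1988, 30, Delta, Yan, p1, 4)}.
π_{year, genre} gives {(1988, k1), (1988, ops), (1988, p1), (1988, x3), (2010, p1)} (9 duplicate(s) eliminated).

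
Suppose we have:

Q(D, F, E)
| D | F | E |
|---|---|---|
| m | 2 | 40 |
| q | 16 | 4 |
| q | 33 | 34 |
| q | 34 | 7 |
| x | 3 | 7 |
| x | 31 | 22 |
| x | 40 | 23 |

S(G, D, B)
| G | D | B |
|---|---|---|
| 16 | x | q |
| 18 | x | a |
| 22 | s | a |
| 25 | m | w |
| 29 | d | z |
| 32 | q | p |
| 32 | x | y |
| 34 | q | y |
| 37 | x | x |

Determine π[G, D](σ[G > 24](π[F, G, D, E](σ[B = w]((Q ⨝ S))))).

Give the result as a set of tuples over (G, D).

Joining Q and S on D yields {(m, 2, 40, 25, w), (q, 16, 4, 32, p), (q, 16, 4, 34, y), (q, 33, 34, 32, p), (q, 33, 34, 34, y), (q, 34, 7, 32, p), (q, 34, 7, 34, y), (x, 3, 7, 16, q), (x, 3, 7, 18, a), (x, 3, 7, 32, y), (x, 3, 7, 37, x), (x, 31, 22, 16, q), (x, 31, 22, 18, a), (x, 31, 22, 32, y), (x, 31, 22, 37, x), (x, 40, 23, 16, q), (x, 40, 23, 18, a), (x, 40, 23, 32, y), (x, 40, 23, 37, x)}.
Filtering on B = w leaves {(m, 2, 40, 25, w)}.
π_{F, G, D, E} gives {(2, 25, m, 40)}.
Filtering on G > 24 leaves {(2, 25, m, 40)}.
π_{G, D} gives {(25, m)}.

{(25, m)}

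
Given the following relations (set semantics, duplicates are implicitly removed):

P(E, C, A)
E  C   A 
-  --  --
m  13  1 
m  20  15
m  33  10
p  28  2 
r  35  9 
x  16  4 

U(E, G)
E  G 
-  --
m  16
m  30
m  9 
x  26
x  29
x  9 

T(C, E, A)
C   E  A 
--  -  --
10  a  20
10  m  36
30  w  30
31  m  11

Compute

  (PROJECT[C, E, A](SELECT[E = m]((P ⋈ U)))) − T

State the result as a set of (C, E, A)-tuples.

P ⋈ U (natural join on E): {(m, 13, 1, 16), (m, 13, 1, 30), (m, 13, 1, 9), (m, 20, 15, 16), (m, 20, 15, 30), (m, 20, 15, 9), (m, 33, 10, 16), (m, 33, 10, 30), (m, 33, 10, 9), (x, 16, 4, 26), (x, 16, 4, 29), (x, 16, 4, 9)}
Apply σ_{E = m}; surviving tuples: {(m, 13, 1, 16), (m, 13, 1, 30), (m, 13, 1, 9), (m, 20, 15, 16), (m, 20, 15, 30), (m, 20, 15, 9), (m, 33, 10, 16), (m, 33, 10, 30), (m, 33, 10, 9)}
Keep only column(s) C, E, A (6 duplicate(s) eliminated): {(13, m, 1), (20, m, 15), (33, m, 10)}
Taking the difference: {(13, m, 1), (20, m, 15), (33, m, 10)}

{(13, m, 1), (20, m, 15), (33, m, 10)}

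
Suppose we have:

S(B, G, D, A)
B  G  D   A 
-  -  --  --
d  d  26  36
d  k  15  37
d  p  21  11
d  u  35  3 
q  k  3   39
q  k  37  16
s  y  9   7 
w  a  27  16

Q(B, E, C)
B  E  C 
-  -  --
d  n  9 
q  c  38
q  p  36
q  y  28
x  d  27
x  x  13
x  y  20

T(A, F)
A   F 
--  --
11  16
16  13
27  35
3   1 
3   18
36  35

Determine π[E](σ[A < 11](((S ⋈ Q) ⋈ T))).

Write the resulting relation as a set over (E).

Joining S and Q on B yields {(d, d, 26, 36, n, 9), (d, k, 15, 37, n, 9), (d, p, 21, 11, n, 9), (d, u, 35, 3, n, 9), (q, k, 3, 39, c, 38), (q, k, 3, 39, p, 36), (q, k, 3, 39, y, 28), (q, k, 37, 16, c, 38), (q, k, 37, 16, p, 36), (q, k, 37, 16, y, 28)}.
Joining (S ⋈ Q) and T on A yields {(d, d, 26, 36, n, 9, 35), (d, p, 21, 11, n, 9, 16), (d, u, 35, 3, n, 9, 1), (d, u, 35, 3, n, 9, 18), (q, k, 37, 16, c, 38, 13), (q, k, 37, 16, p, 36, 13), (q, k, 37, 16, y, 28, 13)}.
Selection A < 11: {(d, u, 35, 3, n, 9, 1), (d, u, 35, 3, n, 9, 18)}
Projecting to E (1 duplicate(s) eliminated): {n}

{n}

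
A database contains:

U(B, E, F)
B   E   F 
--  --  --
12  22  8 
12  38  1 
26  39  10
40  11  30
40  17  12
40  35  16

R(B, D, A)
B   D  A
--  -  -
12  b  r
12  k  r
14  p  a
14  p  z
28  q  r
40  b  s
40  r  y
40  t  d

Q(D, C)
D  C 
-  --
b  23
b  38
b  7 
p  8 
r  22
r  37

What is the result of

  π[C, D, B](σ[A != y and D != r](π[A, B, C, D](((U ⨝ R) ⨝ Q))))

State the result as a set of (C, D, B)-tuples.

{(23, b, 12), (23, b, 40), (38, b, 12), (38, b, 40), (7, b, 12), (7, b, 40)}

Natural join on B: {(12, 22, 8, b, r), (12, 22, 8, k, r), (12, 38, 1, b, r), (12, 38, 1, k, r), (40, 11, 30, b, s), (40, 11, 30, r, y), (40, 11, 30, t, d), (40, 17, 12, b, s), (40, 17, 12, r, y), (40, 17, 12, t, d), (40, 35, 16, b, s), (40, 35, 16, r, y), (40, 35, 16, t, d)}
Natural join on D: {(12, 22, 8, b, r, 23), (12, 22, 8, b, r, 38), (12, 22, 8, b, r, 7), (12, 38, 1, b, r, 23), (12, 38, 1, b, r, 38), (12, 38, 1, b, r, 7), (40, 11, 30, b, s, 23), (40, 11, 30, b, s, 38), (40, 11, 30, b, s, 7), (40, 11, 30, r, y, 22), (40, 11, 30, r, y, 37), (40, 17, 12, b, s, 23), (40, 17, 12, b, s, 38), (40, 17, 12, b, s, 7), (40, 17, 12, r, y, 22), (40, 17, 12, r, y, 37), (40, 35, 16, b, s, 23), (40, 35, 16, b, s, 38), (40, 35, 16, b, s, 7), (40, 35, 16, r, y, 22), (40, 35, 16, r, y, 37)}
π_{A, B, C, D} gives {(r, 12, 23, b), (r, 12, 38, b), (r, 12, 7, b), (s, 40, 23, b), (s, 40, 38, b), (s, 40, 7, b), (y, 40, 22, r), (y, 40, 37, r)} (13 duplicate(s) eliminated).
σ[A != y and D != r]: keep tuples satisfying A != y and D != r → {(r, 12, 23, b), (r, 12, 38, b), (r, 12, 7, b), (s, 40, 23, b), (s, 40, 38, b), (s, 40, 7, b)}
π_{C, D, B} gives {(23, b, 12), (23, b, 40), (38, b, 12), (38, b, 40), (7, b, 12), (7, b, 40)}.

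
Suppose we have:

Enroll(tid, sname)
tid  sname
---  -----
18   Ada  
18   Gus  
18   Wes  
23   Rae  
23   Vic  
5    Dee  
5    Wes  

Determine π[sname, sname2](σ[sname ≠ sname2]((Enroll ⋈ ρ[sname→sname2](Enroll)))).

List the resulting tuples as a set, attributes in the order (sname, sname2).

{(Ada, Gus), (Ada, Wes), (Dee, Wes), (Gus, Ada), (Gus, Wes), (Rae, Vic), (Vic, Rae), (Wes, Ada), (Wes, Dee), (Wes, Gus)}

ρ[sname→sname2]: schema becomes (tid, sname2); tuples unchanged.
Enroll ⋈ ρ[sname→sname2](Enroll) (natural join on tid): {(18, Ada, Ada), (18, Ada, Gus), (18, Ada, Wes), (18, Gus, Ada), (18, Gus, Gus), (18, Gus, Wes), (18, Wes, Ada), (18, Wes, Gus), (18, Wes, Wes), (23, Rae, Rae), (23, Rae, Vic), (23, Vic, Rae), (23, Vic, Vic), (5, Dee, Dee), (5, Dee, Wes), (5, Wes, Dee), (5, Wes, Wes)}
Apply σ_{sname ≠ sname2}; surviving tuples: {(18, Ada, Gus), (18, Ada, Wes), (18, Gus, Ada), (18, Gus, Wes), (18, Wes, Ada), (18, Wes, Gus), (23, Rae, Vic), (23, Vic, Rae), (5, Dee, Wes), (5, Wes, Dee)}
π_{sname, sname2} gives {(Ada, Gus), (Ada, Wes), (Dee, Wes), (Gus, Ada), (Gus, Wes), (Rae, Vic), (Vic, Rae), (Wes, Ada), (Wes, Dee), (Wes, Gus)}.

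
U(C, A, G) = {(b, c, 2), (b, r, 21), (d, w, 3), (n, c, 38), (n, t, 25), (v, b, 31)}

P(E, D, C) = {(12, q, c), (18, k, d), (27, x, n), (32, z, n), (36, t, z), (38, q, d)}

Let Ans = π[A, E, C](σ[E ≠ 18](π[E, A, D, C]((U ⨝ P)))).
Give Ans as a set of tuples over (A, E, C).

{(c, 27, n), (c, 32, n), (t, 27, n), (t, 32, n), (w, 38, d)}

U ⋈ P (natural join on C): {(d, w, 3, 18, k), (d, w, 3, 38, q), (n, c, 38, 27, x), (n, c, 38, 32, z), (n, t, 25, 27, x), (n, t, 25, 32, z)}
Projecting to E, A, D, C: {(18, w, k, d), (27, c, x, n), (27, t, x, n), (32, c, z, n), (32, t, z, n), (38, w, q, d)}
Filtering on E ≠ 18 leaves {(27, c, x, n), (27, t, x, n), (32, c, z, n), (32, t, z, n), (38, w, q, d)}.
Projecting to A, E, C: {(c, 27, n), (c, 32, n), (t, 27, n), (t, 32, n), (w, 38, d)}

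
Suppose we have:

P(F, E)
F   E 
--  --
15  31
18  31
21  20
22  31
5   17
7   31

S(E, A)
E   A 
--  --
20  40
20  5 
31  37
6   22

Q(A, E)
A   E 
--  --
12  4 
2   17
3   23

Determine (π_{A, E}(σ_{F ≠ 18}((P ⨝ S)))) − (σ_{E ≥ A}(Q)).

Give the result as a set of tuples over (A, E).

P ⋈ S (natural join on E): {(15, 31, 37), (18, 31, 37), (21, 20, 40), (21, 20, 5), (22, 31, 37), (7, 31, 37)}
σ[F ≠ 18]: keep tuples satisfying F ≠ 18 → {(15, 31, 37), (21, 20, 40), (21, 20, 5), (22, 31, 37), (7, 31, 37)}
Keep only column(s) A, E (2 duplicate(s) eliminated): {(37, 31), (40, 20), (5, 20)}
σ[E ≥ A]: keep tuples satisfying E ≥ A → {(2, 17), (3, 23)}
Set difference of the two operands is {(37, 31), (40, 20), (5, 20)}.

{(37, 31), (40, 20), (5, 20)}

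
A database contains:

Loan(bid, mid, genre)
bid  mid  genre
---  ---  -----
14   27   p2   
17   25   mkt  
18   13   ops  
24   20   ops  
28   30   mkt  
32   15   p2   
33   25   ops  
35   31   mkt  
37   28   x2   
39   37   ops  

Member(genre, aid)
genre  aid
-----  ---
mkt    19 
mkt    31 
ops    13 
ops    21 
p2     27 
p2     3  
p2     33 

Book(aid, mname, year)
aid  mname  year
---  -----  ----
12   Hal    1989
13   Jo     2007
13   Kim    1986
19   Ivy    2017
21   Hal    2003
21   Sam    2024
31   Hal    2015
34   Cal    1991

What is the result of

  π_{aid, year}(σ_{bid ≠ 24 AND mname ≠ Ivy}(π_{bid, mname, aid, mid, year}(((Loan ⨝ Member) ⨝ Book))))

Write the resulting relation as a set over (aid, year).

Loan ⋈ Member (natural join on genre): {(14, 27, p2, 27), (14, 27, p2, 3), (14, 27, p2, 33), (17, 25, mkt, 19), (17, 25, mkt, 31), (18, 13, ops, 13), (18, 13, ops, 21), (24, 20, ops, 13), (24, 20, ops, 21), (28, 30, mkt, 19), (28, 30, mkt, 31), (32, 15, p2, 27), (32, 15, p2, 3), (32, 15, p2, 33), (33, 25, ops, 13), (33, 25, ops, 21), (35, 31, mkt, 19), (35, 31, mkt, 31), (39, 37, ops, 13), (39, 37, ops, 21)}
(Loan ⨝ Member) ⋈ Book (natural join on aid): {(17, 25, mkt, 19, Ivy, 2017), (17, 25, mkt, 31, Hal, 2015), (18, 13, ops, 13, Jo, 2007), (18, 13, ops, 13, Kim, 1986), (18, 13, ops, 21, Hal, 2003), (18, 13, ops, 21, Sam, 2024), (24, 20, ops, 13, Jo, 2007), (24, 20, ops, 13, Kim, 1986), (24, 20, ops, 21, Hal, 2003), (24, 20, ops, 21, Sam, 2024), (28, 30, mkt, 19, Ivy, 2017), (28, 30, mkt, 31, Hal, 2015), (33, 25, ops, 13, Jo, 2007), (33, 25, ops, 13, Kim, 1986), (33, 25, ops, 21, Hal, 2003), (33, 25, ops, 21, Sam, 2024), (35, 31, mkt, 19, Ivy, 2017), (35, 31, mkt, 31, Hal, 2015), (39, 37, ops, 13, Jo, 2007), (39, 37, ops, 13, Kim, 1986), (39, 37, ops, 21, Hal, 2003), (39, 37, ops, 21, Sam, 2024)}
Projecting to bid, mname, aid, mid, year: {(17, Hal, 31, 25, 2015), (17, Ivy, 19, 25, 2017), (18, Hal, 21, 13, 2003), (18, Jo, 13, 13, 2007), (18, Kim, 13, 13, 1986), (18, Sam, 21, 13, 2024), (24, Hal, 21, 20, 2003), (24, Jo, 13, 20, 2007), (24, Kim, 13, 20, 1986), (24, Sam, 21, 20, 2024), (28, Hal, 31, 30, 2015), (28, Ivy, 19, 30, 2017), (33, Hal, 21, 25, 2003), (33, Jo, 13, 25, 2007), (33, Kim, 13, 25, 1986), (33, Sam, 21, 25, 2024), (35, Hal, 31, 31, 2015), (35, Ivy, 19, 31, 2017), (39, Hal, 21, 37, 2003), (39, Jo, 13, 37, 2007), (39, Kim, 13, 37, 1986), (39, Sam, 21, 37, 2024)}
Selection bid ≠ 24 AND mname ≠ Ivy: {(17, Hal, 31, 25, 2015), (18, Hal, 21, 13, 2003), (18, Jo, 13, 13, 2007), (18, Kim, 13, 13, 1986), (18, Sam, 21, 13, 2024), (28, Hal, 31, 30, 2015), (33, Hal, 21, 25, 2003), (33, Jo, 13, 25, 2007), (33, Kim, 13, 25, 1986), (33, Sam, 21, 25, 2024), (35, Hal, 31, 31, 2015), (39, Hal, 21, 37, 2003), (39, Jo, 13, 37, 2007), (39, Kim, 13, 37, 1986), (39, Sam, 21, 37, 2024)}
Projecting to aid, year (10 duplicate(s) eliminated): {(13, 1986), (13, 2007), (21, 2003), (21, 2024), (31, 2015)}

{(13, 1986), (13, 2007), (21, 2003), (21, 2024), (31, 2015)}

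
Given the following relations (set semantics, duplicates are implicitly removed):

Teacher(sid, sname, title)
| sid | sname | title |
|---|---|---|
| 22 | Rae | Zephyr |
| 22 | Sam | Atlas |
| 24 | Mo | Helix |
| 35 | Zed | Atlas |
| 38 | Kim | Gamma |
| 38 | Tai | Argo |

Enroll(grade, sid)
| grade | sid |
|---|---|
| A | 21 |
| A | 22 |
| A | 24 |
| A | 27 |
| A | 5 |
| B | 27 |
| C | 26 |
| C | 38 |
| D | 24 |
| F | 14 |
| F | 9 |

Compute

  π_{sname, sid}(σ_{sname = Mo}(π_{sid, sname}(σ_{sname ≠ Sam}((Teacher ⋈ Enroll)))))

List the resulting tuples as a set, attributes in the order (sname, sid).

{(Mo, 24)}

Joining Teacher and Enroll on sid yields {(22, Rae, Zephyr, A), (22, Sam, Atlas, A), (24, Mo, Helix, A), (24, Mo, Helix, D), (38, Kim, Gamma, C), (38, Tai, Argo, C)}.
σ[sname ≠ Sam]: keep tuples satisfying sname ≠ Sam → {(22, Rae, Zephyr, A), (24, Mo, Helix, A), (24, Mo, Helix, D), (38, Kim, Gamma, C), (38, Tai, Argo, C)}
Projecting to sid, sname (1 duplicate(s) eliminated): {(22, Rae), (24, Mo), (38, Kim), (38, Tai)}
σ[sname = Mo]: keep tuples satisfying sname = Mo → {(24, Mo)}
Projecting to sname, sid: {(Mo, 24)}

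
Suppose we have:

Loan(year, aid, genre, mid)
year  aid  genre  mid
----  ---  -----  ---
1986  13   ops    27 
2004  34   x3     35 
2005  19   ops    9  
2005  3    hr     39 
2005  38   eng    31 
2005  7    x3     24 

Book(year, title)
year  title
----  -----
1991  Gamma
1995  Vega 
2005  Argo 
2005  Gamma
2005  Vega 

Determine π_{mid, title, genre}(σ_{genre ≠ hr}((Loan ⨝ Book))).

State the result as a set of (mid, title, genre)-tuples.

{(24, Argo, x3), (24, Gamma, x3), (24, Vega, x3), (31, Argo, eng), (31, Gamma, eng), (31, Vega, eng), (9, Argo, ops), (9, Gamma, ops), (9, Vega, ops)}

Loan ⋈ Book (natural join on year): {(2005, 19, ops, 9, Argo), (2005, 19, ops, 9, Gamma), (2005, 19, ops, 9, Vega), (2005, 3, hr, 39, Argo), (2005, 3, hr, 39, Gamma), (2005, 3, hr, 39, Vega), (2005, 38, eng, 31, Argo), (2005, 38, eng, 31, Gamma), (2005, 38, eng, 31, Vega), (2005, 7, x3, 24, Argo), (2005, 7, x3, 24, Gamma), (2005, 7, x3, 24, Vega)}
Selection genre ≠ hr: {(2005, 19, ops, 9, Argo), (2005, 19, ops, 9, Gamma), (2005, 19, ops, 9, Vega), (2005, 38, eng, 31, Argo), (2005, 38, eng, 31, Gamma), (2005, 38, eng, 31, Vega), (2005, 7, x3, 24, Argo), (2005, 7, x3, 24, Gamma), (2005, 7, x3, 24, Vega)}
π_{mid, title, genre} gives {(24, Argo, x3), (24, Gamma, x3), (24, Vega, x3), (31, Argo, eng), (31, Gamma, eng), (31, Vega, eng), (9, Argo, ops), (9, Gamma, ops), (9, Vega, ops)}.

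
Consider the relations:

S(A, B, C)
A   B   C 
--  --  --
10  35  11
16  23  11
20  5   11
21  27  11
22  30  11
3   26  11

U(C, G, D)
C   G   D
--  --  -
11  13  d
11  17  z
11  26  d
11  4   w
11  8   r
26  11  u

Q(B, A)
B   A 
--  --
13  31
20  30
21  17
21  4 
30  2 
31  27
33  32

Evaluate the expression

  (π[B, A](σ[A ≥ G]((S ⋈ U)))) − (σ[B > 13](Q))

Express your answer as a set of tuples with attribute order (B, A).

{(23, 16), (27, 21), (30, 22), (35, 10), (5, 20)}

S ⋈ U (natural join on C): {(10, 35, 11, 13, d), (10, 35, 11, 17, z), (10, 35, 11, 26, d), (10, 35, 11, 4, w), (10, 35, 11, 8, r), (16, 23, 11, 13, d), (16, 23, 11, 17, z), (16, 23, 11, 26, d), (16, 23, 11, 4, w), (16, 23, 11, 8, r), (20, 5, 11, 13, d), (20, 5, 11, 17, z), (20, 5, 11, 26, d), (20, 5, 11, 4, w), (20, 5, 11, 8, r), (21, 27, 11, 13, d), (21, 27, 11, 17, z), (21, 27, 11, 26, d), (21, 27, 11, 4, w), (21, 27, 11, 8, r), (22, 30, 11, 13, d), (22, 30, 11, 17, z), (22, 30, 11, 26, d), (22, 30, 11, 4, w), (22, 30, 11, 8, r), (3, 26, 11, 13, d), (3, 26, 11, 17, z), (3, 26, 11, 26, d), (3, 26, 11, 4, w), (3, 26, 11, 8, r)}
Filtering on A ≥ G leaves {(10, 35, 11, 4, w), (10, 35, 11, 8, r), (16, 23, 11, 13, d), (16, 23, 11, 4, w), (16, 23, 11, 8, r), (20, 5, 11, 13, d), (20, 5, 11, 17, z), (20, 5, 11, 4, w), (20, 5, 11, 8, r), (21, 27, 11, 13, d), (21, 27, 11, 17, z), (21, 27, 11, 4, w), (21, 27, 11, 8, r), (22, 30, 11, 13, d), (22, 30, 11, 17, z), (22, 30, 11, 4, w), (22, 30, 11, 8, r)}.
π[B, A]: project onto (B, A) (12 duplicate(s) eliminated) → {(23, 16), (27, 21), (30, 22), (35, 10), (5, 20)}
Filtering on B > 13 leaves {(20, 30), (21, 17), (21, 4), (30, 2), (31, 27), (33, 32)}.
Set difference of the two operands is {(23, 16), (27, 21), (30, 22), (35, 10), (5, 20)}.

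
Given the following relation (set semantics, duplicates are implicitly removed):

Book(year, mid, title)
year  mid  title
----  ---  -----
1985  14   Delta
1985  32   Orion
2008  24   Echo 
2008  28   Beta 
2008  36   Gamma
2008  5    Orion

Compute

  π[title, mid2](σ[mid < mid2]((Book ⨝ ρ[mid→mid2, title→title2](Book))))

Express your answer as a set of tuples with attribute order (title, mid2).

{(Beta, 36), (Delta, 32), (Echo, 28), (Echo, 36), (Orion, 24), (Orion, 28), (Orion, 36)}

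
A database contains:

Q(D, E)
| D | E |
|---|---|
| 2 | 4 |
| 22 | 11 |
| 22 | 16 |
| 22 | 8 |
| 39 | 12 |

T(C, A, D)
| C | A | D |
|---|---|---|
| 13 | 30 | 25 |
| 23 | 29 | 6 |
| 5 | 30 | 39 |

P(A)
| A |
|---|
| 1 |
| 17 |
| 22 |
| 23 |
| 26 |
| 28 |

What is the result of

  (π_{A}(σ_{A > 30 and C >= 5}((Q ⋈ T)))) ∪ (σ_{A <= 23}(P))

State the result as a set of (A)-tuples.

{1, 17, 22, 23}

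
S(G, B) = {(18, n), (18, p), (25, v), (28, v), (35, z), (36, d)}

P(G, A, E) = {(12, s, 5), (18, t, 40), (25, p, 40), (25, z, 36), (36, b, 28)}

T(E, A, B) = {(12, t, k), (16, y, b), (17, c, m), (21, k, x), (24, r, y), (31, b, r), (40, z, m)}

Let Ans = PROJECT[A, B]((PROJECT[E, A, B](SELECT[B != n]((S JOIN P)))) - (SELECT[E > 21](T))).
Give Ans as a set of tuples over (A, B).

{(b, d), (p, v), (t, p), (z, v)}

Natural join on G: {(18, n, t, 40), (18, p, t, 40), (25, v, p, 40), (25, v, z, 36), (36, d, b, 28)}
Apply σ_{B != n}; surviving tuples: {(18, p, t, 40), (25, v, p, 40), (25, v, z, 36), (36, d, b, 28)}
π[E, A, B]: project onto (E, A, B) → {(28, b, d), (36, z, v), (40, p, v), (40, t, p)}
Apply σ_{E > 21}; surviving tuples: {(24, r, y), (31, b, r), (40, z, m)}
Set difference of the two operands is {(28, b, d), (36, z, v), (40, p, v), (40, t, p)}.
π[A, B]: project onto (A, B) → {(b, d), (p, v), (t, p), (z, v)}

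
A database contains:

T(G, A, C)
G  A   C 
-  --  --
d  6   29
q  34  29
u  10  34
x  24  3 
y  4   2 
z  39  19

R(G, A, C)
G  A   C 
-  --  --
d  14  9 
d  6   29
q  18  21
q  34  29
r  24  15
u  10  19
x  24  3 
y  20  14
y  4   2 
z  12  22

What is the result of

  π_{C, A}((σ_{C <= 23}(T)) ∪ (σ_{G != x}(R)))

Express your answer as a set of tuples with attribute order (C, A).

Selection C <= 23: {(x, 24, 3), (y, 4, 2), (z, 39, 19)}
Selection G != x: {(d, 14, 9), (d, 6, 29), (q, 18, 21), (q, 34, 29), (r, 24, 15), (u, 10, 19), (y, 20, 14), (y, 4, 2), (z, 12, 22)}
Taking the union: {(d, 14, 9), (d, 6, 29), (q, 18, 21), (q, 34, 29), (r, 24, 15), (u, 10, 19), (x, 24, 3), (y, 20, 14), (y, 4, 2), (z, 12, 22), (z, 39, 19)}
Projecting to C, A: {(14, 20), (15, 24), (19, 10), (19, 39), (2, 4), (21, 18), (22, 12), (29, 34), (29, 6), (3, 24), (9, 14)}

{(14, 20), (15, 24), (19, 10), (19, 39), (2, 4), (21, 18), (22, 12), (29, 34), (29, 6), (3, 24), (9, 14)}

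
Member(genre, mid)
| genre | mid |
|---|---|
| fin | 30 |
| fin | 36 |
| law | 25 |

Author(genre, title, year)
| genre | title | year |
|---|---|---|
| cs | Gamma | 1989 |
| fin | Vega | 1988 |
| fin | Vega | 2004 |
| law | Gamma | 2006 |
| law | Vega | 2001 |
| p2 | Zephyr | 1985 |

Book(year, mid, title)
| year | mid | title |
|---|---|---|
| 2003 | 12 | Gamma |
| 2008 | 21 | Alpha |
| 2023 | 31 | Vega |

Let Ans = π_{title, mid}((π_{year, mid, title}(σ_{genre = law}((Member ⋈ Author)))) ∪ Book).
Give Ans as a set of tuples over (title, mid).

Member ⋈ Author (natural join on genre): {(fin, 30, Vega, 1988), (fin, 30, Vega, 2004), (fin, 36, Vega, 1988), (fin, 36, Vega, 2004), (law, 25, Gamma, 2006), (law, 25, Vega, 2001)}
Selection genre = law: {(law, 25, Gamma, 2006), (law, 25, Vega, 2001)}
Keep only column(s) year, mid, title: {(2001, 25, Vega), (2006, 25, Gamma)}
Taking the union: {(2001, 25, Vega), (2003, 12, Gamma), (2006, 25, Gamma), (2008, 21, Alpha), (2023, 31, Vega)}
Keep only column(s) title, mid: {(Alpha, 21), (Gamma, 12), (Gamma, 25), (Vega, 25), (Vega, 31)}

{(Alpha, 21), (Gamma, 12), (Gamma, 25), (Vega, 25), (Vega, 31)}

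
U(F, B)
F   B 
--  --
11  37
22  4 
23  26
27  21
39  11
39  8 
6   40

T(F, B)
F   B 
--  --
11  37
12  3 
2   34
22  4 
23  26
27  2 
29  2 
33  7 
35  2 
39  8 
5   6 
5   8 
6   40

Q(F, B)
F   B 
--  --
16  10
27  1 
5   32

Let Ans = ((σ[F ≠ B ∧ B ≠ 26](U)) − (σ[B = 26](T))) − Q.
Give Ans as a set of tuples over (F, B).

{(11, 37), (22, 4), (27, 21), (39, 11), (39, 8), (6, 40)}

σ[F ≠ B ∧ B ≠ 26]: keep tuples satisfying F ≠ B ∧ B ≠ 26 → {(11, 37), (22, 4), (27, 21), (39, 11), (39, 8), (6, 40)}
σ[B = 26]: keep tuples satisfying B = 26 → {(23, 26)}
Difference: {(11, 37), (22, 4), (27, 21), (39, 11), (39, 8), (6, 40)} with {(23, 26)} → {(11, 37), (22, 4), (27, 21), (39, 11), (39, 8), (6, 40)}
Difference: {(11, 37), (22, 4), (27, 21), (39, 11), (39, 8), (6, 40)} with {(16, 10), (27, 1), (5, 32)} → {(11, 37), (22, 4), (27, 21), (39, 11), (39, 8), (6, 40)}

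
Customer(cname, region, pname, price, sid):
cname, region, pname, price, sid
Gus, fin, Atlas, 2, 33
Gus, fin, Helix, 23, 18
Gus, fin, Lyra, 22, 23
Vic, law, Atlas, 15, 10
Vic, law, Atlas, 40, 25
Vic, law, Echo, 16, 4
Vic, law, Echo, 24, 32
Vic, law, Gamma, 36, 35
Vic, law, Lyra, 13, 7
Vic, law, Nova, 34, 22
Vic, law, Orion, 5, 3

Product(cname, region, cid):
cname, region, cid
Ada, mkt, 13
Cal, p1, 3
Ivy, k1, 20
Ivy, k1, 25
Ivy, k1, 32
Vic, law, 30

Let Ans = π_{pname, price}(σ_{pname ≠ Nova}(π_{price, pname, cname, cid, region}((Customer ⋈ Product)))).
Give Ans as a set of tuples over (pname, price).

{(Atlas, 15), (Atlas, 40), (Echo, 16), (Echo, 24), (Gamma, 36), (Lyra, 13), (Orion, 5)}

Natural join on cname, region: {(Vic, law, Atlas, 15, 10, 30), (Vic, law, Atlas, 40, 25, 30), (Vic, law, Echo, 16, 4, 30), (Vic, law, Echo, 24, 32, 30), (Vic, law, Gamma, 36, 35, 30), (Vic, law, Lyra, 13, 7, 30), (Vic, law, Nova, 34, 22, 30), (Vic, law, Orion, 5, 3, 30)}
π[price, pname, cname, cid, region]: project onto (price, pname, cname, cid, region) → {(13, Lyra, Vic, 30, law), (15, Atlas, Vic, 30, law), (16, Echo, Vic, 30, law), (24, Echo, Vic, 30, law), (34, Nova, Vic, 30, law), (36, Gamma, Vic, 30, law), (40, Atlas, Vic, 30, law), (5, Orion, Vic, 30, law)}
Filtering on pname ≠ Nova leaves {(13, Lyra, Vic, 30, law), (15, Atlas, Vic, 30, law), (16, Echo, Vic, 30, law), (24, Echo, Vic, 30, law), (36, Gamma, Vic, 30, law), (40, Atlas, Vic, 30, law), (5, Orion, Vic, 30, law)}.
π[pname, price]: project onto (pname, price) → {(Atlas, 15), (Atlas, 40), (Echo, 16), (Echo, 24), (Gamma, 36), (Lyra, 13), (Orion, 5)}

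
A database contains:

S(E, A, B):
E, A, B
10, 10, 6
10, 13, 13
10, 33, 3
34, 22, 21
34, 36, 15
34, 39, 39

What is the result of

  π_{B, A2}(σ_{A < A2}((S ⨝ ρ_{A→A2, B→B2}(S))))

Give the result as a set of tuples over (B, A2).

{(13, 33), (15, 39), (21, 36), (21, 39), (6, 13), (6, 33)}

ρ[A→A2, B→B2]: schema becomes (E, A2, B2); tuples unchanged.
Joining S and ρ_{A→A2, B→B2}(S) on E yields {(10, 10, 6, 10, 6), (10, 10, 6, 13, 13), (10, 10, 6, 33, 3), (10, 13, 13, 10, 6), (10, 13, 13, 13, 13), (10, 13, 13, 33, 3), (10, 33, 3, 10, 6), (10, 33, 3, 13, 13), (10, 33, 3, 33, 3), (34, 22, 21, 22, 21), (34, 22, 21, 36, 15), (34, 22, 21, 39, 39), (34, 36, 15, 22, 21), (34, 36, 15, 36, 15), (34, 36, 15, 39, 39), (34, 39, 39, 22, 21), (34, 39, 39, 36, 15), (34, 39, 39, 39, 39)}.
Apply σ_{A < A2}; surviving tuples: {(10, 10, 6, 13, 13), (10, 10, 6, 33, 3), (10, 13, 13, 33, 3), (34, 22, 21, 36, 15), (34, 22, 21, 39, 39), (34, 36, 15, 39, 39)}
π_{B, A2} gives {(13, 33), (15, 39), (21, 36), (21, 39), (6, 13), (6, 33)}.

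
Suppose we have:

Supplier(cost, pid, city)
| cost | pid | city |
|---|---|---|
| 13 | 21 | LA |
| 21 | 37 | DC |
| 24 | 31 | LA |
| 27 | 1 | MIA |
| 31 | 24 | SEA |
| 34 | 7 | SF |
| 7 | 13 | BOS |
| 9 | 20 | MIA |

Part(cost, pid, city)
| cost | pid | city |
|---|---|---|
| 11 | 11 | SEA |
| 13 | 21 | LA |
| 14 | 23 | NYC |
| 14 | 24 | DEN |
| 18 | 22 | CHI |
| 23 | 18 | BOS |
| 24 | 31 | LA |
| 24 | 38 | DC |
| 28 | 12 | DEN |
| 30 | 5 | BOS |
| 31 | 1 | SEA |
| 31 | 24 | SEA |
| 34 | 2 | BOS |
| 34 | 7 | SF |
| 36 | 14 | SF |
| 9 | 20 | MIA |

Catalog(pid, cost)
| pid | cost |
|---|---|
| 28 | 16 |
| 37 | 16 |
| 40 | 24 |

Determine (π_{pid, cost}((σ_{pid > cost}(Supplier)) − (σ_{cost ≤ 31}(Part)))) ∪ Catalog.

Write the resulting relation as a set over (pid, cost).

Selection pid > cost: {(13, 21, LA), (21, 37, DC), (24, 31, LA), (7, 13, BOS), (9, 20, MIA)}
Selection cost ≤ 31: {(11, 11, SEA), (13, 21, LA), (14, 23, NYC), (14, 24, DEN), (18, 22, CHI), (23, 18, BOS), (24, 31, LA), (24, 38, DC), (28, 12, DEN), (30, 5, BOS), (31, 1, SEA), (31, 24, SEA), (9, 20, MIA)}
Set difference of the two operands is {(21, 37, DC), (7, 13, BOS)}.
Keep only column(s) pid, cost: {(13, 7), (37, 21)}
Set union of the two operands is {(13, 7), (28, 16), (37, 16), (37, 21), (40, 24)}.

{(13, 7), (28, 16), (37, 16), (37, 21), (40, 24)}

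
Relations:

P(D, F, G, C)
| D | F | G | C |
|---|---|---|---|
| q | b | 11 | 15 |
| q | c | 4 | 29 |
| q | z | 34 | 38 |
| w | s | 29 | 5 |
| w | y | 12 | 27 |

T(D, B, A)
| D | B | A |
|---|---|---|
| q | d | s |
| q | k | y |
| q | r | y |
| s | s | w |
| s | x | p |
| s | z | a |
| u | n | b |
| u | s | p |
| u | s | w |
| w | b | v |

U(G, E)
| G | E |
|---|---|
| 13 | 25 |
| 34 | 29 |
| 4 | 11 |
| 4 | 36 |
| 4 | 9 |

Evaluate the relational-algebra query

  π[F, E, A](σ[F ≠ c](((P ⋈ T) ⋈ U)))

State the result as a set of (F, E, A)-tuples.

Joining P and T on D yields {(q, b, 11, 15, d, s), (q, b, 11, 15, k, y), (q, b, 11, 15, r, y), (q, c, 4, 29, d, s), (q, c, 4, 29, k, y), (q, c, 4, 29, r, y), (q, z, 34, 38, d, s), (q, z, 34, 38, k, y), (q, z, 34, 38, r, y), (w, s, 29, 5, b, v), (w, y, 12, 27, b, v)}.
Joining (P ⋈ T) and U on G yields {(q, c, 4, 29, d, s, 11), (q, c, 4, 29, d, s, 36), (q, c, 4, 29, d, s, 9), (q, c, 4, 29, k, y, 11), (q, c, 4, 29, k, y, 36), (q, c, 4, 29, k, y, 9), (q, c, 4, 29, r, y, 11), (q, c, 4, 29, r, y, 36), (q, c, 4, 29, r, y, 9), (q, z, 34, 38, d, s, 29), (q, z, 34, 38, k, y, 29), (q, z, 34, 38, r, y, 29)}.
Apply σ_{F ≠ c}; surviving tuples: {(q, z, 34, 38, d, s, 29), (q, z, 34, 38, k, y, 29), (q, z, 34, 38, r, y, 29)}
π_{F, E, A} gives {(z, 29, s), (z, 29, y)} (1 duplicate(s) eliminated).

{(z, 29, s), (z, 29, y)}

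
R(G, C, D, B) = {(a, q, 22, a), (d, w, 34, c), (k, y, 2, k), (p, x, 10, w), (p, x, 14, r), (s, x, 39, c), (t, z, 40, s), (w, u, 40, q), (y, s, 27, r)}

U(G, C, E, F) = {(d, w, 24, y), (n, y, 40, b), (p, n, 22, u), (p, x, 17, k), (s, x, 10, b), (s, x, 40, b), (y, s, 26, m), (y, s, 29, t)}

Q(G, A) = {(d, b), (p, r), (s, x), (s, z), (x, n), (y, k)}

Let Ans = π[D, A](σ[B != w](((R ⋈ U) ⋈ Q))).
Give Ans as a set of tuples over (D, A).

R ⋈ U (natural join on G, C): {(d, w, 34, c, 24, y), (p, x, 10, w, 17, k), (p, x, 14, r, 17, k), (s, x, 39, c, 10, b), (s, x, 39, c, 40, b), (y, s, 27, r, 26, m), (y, s, 27, r, 29, t)}
(R ⋈ U) ⋈ Q (natural join on G): {(d, w, 34, c, 24, y, b), (p, x, 10, w, 17, k, r), (p, x, 14, r, 17, k, r), (s, x, 39, c, 10, b, x), (s, x, 39, c, 10, b, z), (s, x, 39, c, 40, b, x), (s, x, 39, c, 40, b, z), (y, s, 27, r, 26, m, k), (y, s, 27, r, 29, t, k)}
σ[B != w]: keep tuples satisfying B != w → {(d, w, 34, c, 24, y, b), (p, x, 14, r, 17, k, r), (s, x, 39, c, 10, b, x), (s, x, 39, c, 10, b, z), (s, x, 39, c, 40, b, x), (s, x, 39, c, 40, b, z), (y, s, 27, r, 26, m, k), (y, s, 27, r, 29, t, k)}
π_{D, A} gives {(14, r), (27, k), (34, b), (39, x), (39, z)} (3 duplicate(s) eliminated).

{(14, r), (27, k), (34, b), (39, x), (39, z)}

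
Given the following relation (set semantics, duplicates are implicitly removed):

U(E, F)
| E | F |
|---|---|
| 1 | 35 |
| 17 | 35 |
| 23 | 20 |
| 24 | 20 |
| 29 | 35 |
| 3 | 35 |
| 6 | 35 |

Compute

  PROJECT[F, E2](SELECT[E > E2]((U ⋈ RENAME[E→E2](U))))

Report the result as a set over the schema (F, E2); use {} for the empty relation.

ρ[E→E2]: schema becomes (E2, F); tuples unchanged.
U ⋈ RENAME[E→E2](U) (natural join on F): {(1, 35, 1), (1, 35, 17), (1, 35, 29), (1, 35, 3), (1, 35, 6), (17, 35, 1), (17, 35, 17), (17, 35, 29), (17, 35, 3), (17, 35, 6), (23, 20, 23), (23, 20, 24), (24, 20, 23), (24, 20, 24), (29, 35, 1), (29, 35, 17), (29, 35, 29), (29, 35, 3), (29, 35, 6), (3, 35, 1), (3, 35, 17), (3, 35, 29), (3, 35, 3), (3, 35, 6), (6, 35, 1), (6, 35, 17), (6, 35, 29), (6, 35, 3), (6, 35, 6)}
Apply σ_{E > E2}; surviving tuples: {(17, 35, 1), (17, 35, 3), (17, 35, 6), (24, 20, 23), (29, 35, 1), (29, 35, 17), (29, 35, 3), (29, 35, 6), (3, 35, 1), (6, 35, 1), (6, 35, 3)}
Keep only column(s) F, E2 (6 duplicate(s) eliminated): {(20, 23), (35, 1), (35, 17), (35, 3), (35, 6)}

{(20, 23), (35, 1), (35, 17), (35, 3), (35, 6)}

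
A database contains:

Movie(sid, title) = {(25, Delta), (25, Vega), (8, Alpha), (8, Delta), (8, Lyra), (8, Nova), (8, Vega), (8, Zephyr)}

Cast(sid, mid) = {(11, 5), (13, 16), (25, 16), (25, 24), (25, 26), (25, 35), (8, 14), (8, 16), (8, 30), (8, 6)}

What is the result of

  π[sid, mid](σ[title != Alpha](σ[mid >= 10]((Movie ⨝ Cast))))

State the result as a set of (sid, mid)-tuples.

Natural join on sid: {(25, Delta, 16), (25, Delta, 24), (25, Delta, 26), (25, Delta, 35), (25, Vega, 16), (25, Vega, 24), (25, Vega, 26), (25, Vega, 35), (8, Alpha, 14), (8, Alpha, 16), (8, Alpha, 30), (8, Alpha, 6), (8, Delta, 14), (8, Delta, 16), (8, Delta, 30), (8, Delta, 6), (8, Lyra, 14), (8, Lyra, 16), (8, Lyra, 30), (8, Lyra, 6), (8, Nova, 14), (8, Nova, 16), (8, Nova, 30), (8, Nova, 6), (8, Vega, 14), (8, Vega, 16), (8, Vega, 30), (8, Vega, 6), (8, Zephyr, 14), (8, Zephyr, 16), (8, Zephyr, 30), (8, Zephyr, 6)}
σ[mid >= 10]: keep tuples satisfying mid >= 10 → {(25, Delta, 16), (25, Delta, 24), (25, Delta, 26), (25, Delta, 35), (25, Vega, 16), (25, Vega, 24), (25, Vega, 26), (25, Vega, 35), (8, Alpha, 14), (8, Alpha, 16), (8, Alpha, 30), (8, Delta, 14), (8, Delta, 16), (8, Delta, 30), (8, Lyra, 14), (8, Lyra, 16), (8, Lyra, 30), (8, Nova, 14), (8, Nova, 16), (8, Nova, 30), (8, Vega, 14), (8, Vega, 16), (8, Vega, 30), (8, Zephyr, 14), (8, Zephyr, 16), (8, Zephyr, 30)}
σ[title != Alpha]: keep tuples satisfying title != Alpha → {(25, Delta, 16), (25, Delta, 24), (25, Delta, 26), (25, Delta, 35), (25, Vega, 16), (25, Vega, 24), (25, Vega, 26), (25, Vega, 35), (8, Delta, 14), (8, Delta, 16), (8, Delta, 30), (8, Lyra, 14), (8, Lyra, 16), (8, Lyra, 30), (8, Nova, 14), (8, Nova, 16), (8, Nova, 30), (8, Vega, 14), (8, Vega, 16), (8, Vega, 30), (8, Zephyr, 14), (8, Zephyr, 16), (8, Zephyr, 30)}
π[sid, mid]: project onto (sid, mid) (16 duplicate(s) eliminated) → {(25, 16), (25, 24), (25, 26), (25, 35), (8, 14), (8, 16), (8, 30)}

{(25, 16), (25, 24), (25, 26), (25, 35), (8, 14), (8, 16), (8, 30)}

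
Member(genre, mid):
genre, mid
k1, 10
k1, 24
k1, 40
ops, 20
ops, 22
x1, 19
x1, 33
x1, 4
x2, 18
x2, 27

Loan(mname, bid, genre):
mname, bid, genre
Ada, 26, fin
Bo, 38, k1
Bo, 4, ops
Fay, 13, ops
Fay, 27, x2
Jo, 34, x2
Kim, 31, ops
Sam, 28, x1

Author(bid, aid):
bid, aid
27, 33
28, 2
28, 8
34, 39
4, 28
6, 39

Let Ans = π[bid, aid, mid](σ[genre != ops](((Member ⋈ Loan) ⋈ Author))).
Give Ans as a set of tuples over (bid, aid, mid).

{(27, 33, 18), (27, 33, 27), (28, 2, 19), (28, 2, 33), (28, 2, 4), (28, 8, 19), (28, 8, 33), (28, 8, 4), (34, 39, 18), (34, 39, 27)}

Member ⋈ Loan (natural join on genre): {(k1, 10, Bo, 38), (k1, 24, Bo, 38), (k1, 40, Bo, 38), (ops, 20, Bo, 4), (ops, 20, Fay, 13), (ops, 20, Kim, 31), (ops, 22, Bo, 4), (ops, 22, Fay, 13), (ops, 22, Kim, 31), (x1, 19, Sam, 28), (x1, 33, Sam, 28), (x1, 4, Sam, 28), (x2, 18, Fay, 27), (x2, 18, Jo, 34), (x2, 27, Fay, 27), (x2, 27, Jo, 34)}
(Member ⋈ Loan) ⋈ Author (natural join on bid): {(ops, 20, Bo, 4, 28), (ops, 22, Bo, 4, 28), (x1, 19, Sam, 28, 2), (x1, 19, Sam, 28, 8), (x1, 33, Sam, 28, 2), (x1, 33, Sam, 28, 8), (x1, 4, Sam, 28, 2), (x1, 4, Sam, 28, 8), (x2, 18, Fay, 27, 33), (x2, 18, Jo, 34, 39), (x2, 27, Fay, 27, 33), (x2, 27, Jo, 34, 39)}
Selection genre != ops: {(x1, 19, Sam, 28, 2), (x1, 19, Sam, 28, 8), (x1, 33, Sam, 28, 2), (x1, 33, Sam, 28, 8), (x1, 4, Sam, 28, 2), (x1, 4, Sam, 28, 8), (x2, 18, Fay, 27, 33), (x2, 18, Jo, 34, 39), (x2, 27, Fay, 27, 33), (x2, 27, Jo, 34, 39)}
π_{bid, aid, mid} gives {(27, 33, 18), (27, 33, 27), (28, 2, 19), (28, 2, 33), (28, 2, 4), (28, 8, 19), (28, 8, 33), (28, 8, 4), (34, 39, 18), (34, 39, 27)}.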